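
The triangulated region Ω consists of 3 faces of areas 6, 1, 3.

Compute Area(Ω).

6 + 1 + 3 = 10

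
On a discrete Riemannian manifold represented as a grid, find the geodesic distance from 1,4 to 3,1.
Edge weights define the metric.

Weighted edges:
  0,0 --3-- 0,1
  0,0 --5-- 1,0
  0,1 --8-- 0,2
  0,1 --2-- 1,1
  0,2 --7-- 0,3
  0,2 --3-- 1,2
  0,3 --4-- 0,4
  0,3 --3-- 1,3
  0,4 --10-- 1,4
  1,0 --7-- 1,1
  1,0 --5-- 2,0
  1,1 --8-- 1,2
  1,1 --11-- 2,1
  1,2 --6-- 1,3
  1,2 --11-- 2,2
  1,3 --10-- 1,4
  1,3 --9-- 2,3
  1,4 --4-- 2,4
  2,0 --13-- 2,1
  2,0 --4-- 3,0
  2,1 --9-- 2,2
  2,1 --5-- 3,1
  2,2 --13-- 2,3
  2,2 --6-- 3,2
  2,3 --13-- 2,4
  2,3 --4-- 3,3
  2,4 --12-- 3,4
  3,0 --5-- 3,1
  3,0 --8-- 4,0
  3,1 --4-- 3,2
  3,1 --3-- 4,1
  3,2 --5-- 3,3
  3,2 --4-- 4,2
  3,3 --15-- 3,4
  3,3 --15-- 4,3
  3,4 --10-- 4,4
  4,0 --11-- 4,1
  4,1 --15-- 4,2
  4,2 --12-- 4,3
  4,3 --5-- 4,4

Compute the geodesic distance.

Shortest path: 1,4 → 2,4 → 2,3 → 3,3 → 3,2 → 3,1, total weight = 30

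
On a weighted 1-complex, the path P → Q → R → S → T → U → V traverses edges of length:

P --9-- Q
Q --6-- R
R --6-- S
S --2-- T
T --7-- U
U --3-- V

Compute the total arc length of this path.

Arc length = 9 + 6 + 6 + 2 + 7 + 3 = 33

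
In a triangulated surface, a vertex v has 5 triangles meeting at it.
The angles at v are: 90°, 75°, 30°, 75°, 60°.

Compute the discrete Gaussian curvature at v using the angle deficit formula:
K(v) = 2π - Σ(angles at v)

Sum of angles = 330°. K = 360° - 330° = 30°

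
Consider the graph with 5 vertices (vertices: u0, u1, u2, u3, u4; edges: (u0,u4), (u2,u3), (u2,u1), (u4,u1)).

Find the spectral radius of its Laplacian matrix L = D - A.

Degrees: deg(u0) = 1, deg(u1) = 2, deg(u2) = 2, deg(u3) = 1, deg(u4) = 2.
L = D − A with rows/columns ordered (u0, u1, u2, u3, u4):
  [ 1,  0,  0,  0, -1]
  [ 0,  2, -1,  0, -1]
  [ 0, -1,  2, -1,  0]
  [ 0,  0, -1,  1,  0]
  [-1, -1,  0,  0,  2]
Characteristic polynomial: det(λI − L) = λ(λ² − 3λ + 1)(λ² − 5λ + 5).
Roots: λ = 0; (λ² − 3λ + 1) = 0 ⇒ λ = (3 ± √5)/2 ≈ 0.382, 2.618; (λ² − 5λ + 5) = 0 ⇒ λ = (5 ± √5)/2 ≈ 1.382, 3.618.
(Check: the roots sum (with multiplicity) to 8, matching trace L = Σdeg = 2·4 = 8.)
Laplacian eigenvalues: [0.0, 0.382, 1.382, 2.618, 3.618]. Largest eigenvalue (spectral radius) = 3.618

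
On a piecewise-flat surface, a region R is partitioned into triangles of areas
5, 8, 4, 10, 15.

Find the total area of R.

5 + 8 + 4 + 10 + 15 = 42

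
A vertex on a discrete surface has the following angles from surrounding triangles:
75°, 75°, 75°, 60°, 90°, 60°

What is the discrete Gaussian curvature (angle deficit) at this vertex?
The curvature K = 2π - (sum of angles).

Sum of angles = 435°. K = 360° - 435° = -75°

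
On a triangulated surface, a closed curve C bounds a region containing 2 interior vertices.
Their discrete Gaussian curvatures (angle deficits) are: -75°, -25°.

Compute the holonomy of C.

Holonomy = total enclosed curvature = (-75°) + (-25°) = -100°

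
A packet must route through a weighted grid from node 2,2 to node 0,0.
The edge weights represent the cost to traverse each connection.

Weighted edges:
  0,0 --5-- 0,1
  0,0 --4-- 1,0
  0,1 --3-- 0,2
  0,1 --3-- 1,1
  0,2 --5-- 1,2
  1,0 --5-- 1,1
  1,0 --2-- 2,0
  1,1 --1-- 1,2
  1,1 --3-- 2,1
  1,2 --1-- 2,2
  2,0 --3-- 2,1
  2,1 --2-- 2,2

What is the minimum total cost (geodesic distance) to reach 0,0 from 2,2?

Shortest path: 2,2 → 1,2 → 1,1 → 0,1 → 0,0, total weight = 10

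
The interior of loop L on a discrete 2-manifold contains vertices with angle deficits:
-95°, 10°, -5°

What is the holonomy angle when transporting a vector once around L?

Holonomy = total enclosed curvature = (-95°) + 10° + (-5°) = -90°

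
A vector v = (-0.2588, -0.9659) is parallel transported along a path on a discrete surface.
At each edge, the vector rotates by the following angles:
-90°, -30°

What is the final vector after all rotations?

Total rotation: (-90°) + (-30°) = -120°. Final vector: (-0.7071, 0.7071)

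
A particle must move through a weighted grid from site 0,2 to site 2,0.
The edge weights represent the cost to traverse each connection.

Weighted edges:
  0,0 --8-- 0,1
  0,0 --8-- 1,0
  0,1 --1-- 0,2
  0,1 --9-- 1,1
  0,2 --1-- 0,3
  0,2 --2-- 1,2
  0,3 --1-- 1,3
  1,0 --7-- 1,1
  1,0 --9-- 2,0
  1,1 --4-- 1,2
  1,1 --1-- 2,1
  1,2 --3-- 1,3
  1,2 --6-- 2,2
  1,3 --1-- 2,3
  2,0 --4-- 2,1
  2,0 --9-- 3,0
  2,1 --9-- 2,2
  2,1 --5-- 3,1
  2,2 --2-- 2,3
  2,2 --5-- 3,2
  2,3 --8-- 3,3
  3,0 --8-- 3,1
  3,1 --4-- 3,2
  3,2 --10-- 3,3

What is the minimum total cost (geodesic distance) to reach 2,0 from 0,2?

Shortest path: 0,2 → 1,2 → 1,1 → 2,1 → 2,0, total weight = 11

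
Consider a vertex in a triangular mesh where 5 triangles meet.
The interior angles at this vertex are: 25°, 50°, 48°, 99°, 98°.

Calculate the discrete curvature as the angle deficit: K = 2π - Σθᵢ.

Sum of angles = 320°. K = 360° - 320° = 40° = 2π/9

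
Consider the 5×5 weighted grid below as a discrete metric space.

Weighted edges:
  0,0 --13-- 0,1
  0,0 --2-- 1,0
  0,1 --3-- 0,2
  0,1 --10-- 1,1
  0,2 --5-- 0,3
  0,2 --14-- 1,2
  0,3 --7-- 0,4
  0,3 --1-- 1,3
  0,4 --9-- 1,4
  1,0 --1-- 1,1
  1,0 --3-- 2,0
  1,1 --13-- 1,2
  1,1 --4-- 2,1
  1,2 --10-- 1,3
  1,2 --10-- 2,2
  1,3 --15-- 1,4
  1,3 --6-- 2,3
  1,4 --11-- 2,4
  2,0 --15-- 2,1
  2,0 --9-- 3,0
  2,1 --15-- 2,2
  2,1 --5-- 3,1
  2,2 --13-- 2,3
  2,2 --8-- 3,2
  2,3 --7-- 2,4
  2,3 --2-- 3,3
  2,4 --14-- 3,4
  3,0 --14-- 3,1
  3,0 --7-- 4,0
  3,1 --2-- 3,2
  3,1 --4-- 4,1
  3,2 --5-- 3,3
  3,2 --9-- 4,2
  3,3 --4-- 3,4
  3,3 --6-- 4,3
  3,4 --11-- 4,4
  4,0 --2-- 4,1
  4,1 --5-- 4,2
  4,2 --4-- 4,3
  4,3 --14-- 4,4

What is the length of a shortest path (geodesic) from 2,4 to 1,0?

Shortest path: 2,4 → 2,3 → 3,3 → 3,2 → 3,1 → 2,1 → 1,1 → 1,0, total weight = 26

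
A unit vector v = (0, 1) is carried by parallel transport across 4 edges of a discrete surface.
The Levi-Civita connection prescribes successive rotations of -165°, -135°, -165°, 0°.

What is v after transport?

Total rotation: (-165°) + (-135°) + (-165°) + 0° = -465° ≡ -105° (mod 360°). Final vector: (0.9659, -0.2588)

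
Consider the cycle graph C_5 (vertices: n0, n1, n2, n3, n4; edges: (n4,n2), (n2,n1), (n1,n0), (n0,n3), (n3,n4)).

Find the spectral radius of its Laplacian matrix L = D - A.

The cycle graph C_n has Laplacian eigenvalues λ_k = 2 − 2cos(2πk/n), k = 0, 1, …, n−1. Here n = 5:
k=0: 2 − 2cos(0) = 0.0; k=1: 2 − 2cos(2π/5) = 1.382; k=2: 2 − 2cos(4π/5) = 3.618; k=3: 2 − 2cos(6π/5) = 3.618; k=4: 2 − 2cos(8π/5) = 1.382.
Laplacian eigenvalues: [0.0, 1.382, 1.382, 3.618, 3.618]. Largest eigenvalue (spectral radius) = 3.618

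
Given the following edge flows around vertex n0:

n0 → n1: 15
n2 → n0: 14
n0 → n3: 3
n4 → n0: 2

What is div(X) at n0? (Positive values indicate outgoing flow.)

Divergence = sum of outgoing flows = 15 + (-14) + 3 + (-2) = 2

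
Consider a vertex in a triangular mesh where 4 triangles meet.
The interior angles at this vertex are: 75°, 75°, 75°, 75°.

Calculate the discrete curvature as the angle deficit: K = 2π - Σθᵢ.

Sum of angles = 300°. K = 360° - 300° = 60°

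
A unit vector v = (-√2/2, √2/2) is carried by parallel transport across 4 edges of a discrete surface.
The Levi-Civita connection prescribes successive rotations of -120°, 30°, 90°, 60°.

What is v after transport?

Total rotation: (-120°) + 30° + 90° + 60° = 60°. Final vector: (-0.9659, -0.2588)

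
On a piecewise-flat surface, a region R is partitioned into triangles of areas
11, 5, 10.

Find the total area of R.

11 + 5 + 10 = 26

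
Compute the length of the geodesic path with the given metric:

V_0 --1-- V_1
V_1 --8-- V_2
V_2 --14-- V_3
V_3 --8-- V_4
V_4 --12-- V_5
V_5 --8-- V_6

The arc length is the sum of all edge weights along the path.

Arc length = 1 + 8 + 14 + 8 + 12 + 8 = 51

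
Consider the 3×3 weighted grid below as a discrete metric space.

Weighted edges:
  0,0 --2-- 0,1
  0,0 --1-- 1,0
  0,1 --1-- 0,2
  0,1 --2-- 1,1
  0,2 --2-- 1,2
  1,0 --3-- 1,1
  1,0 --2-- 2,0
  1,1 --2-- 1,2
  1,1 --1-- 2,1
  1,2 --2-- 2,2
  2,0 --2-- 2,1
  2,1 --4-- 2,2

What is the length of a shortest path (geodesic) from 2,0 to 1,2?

Shortest path: 2,0 → 2,1 → 1,1 → 1,2, total weight = 5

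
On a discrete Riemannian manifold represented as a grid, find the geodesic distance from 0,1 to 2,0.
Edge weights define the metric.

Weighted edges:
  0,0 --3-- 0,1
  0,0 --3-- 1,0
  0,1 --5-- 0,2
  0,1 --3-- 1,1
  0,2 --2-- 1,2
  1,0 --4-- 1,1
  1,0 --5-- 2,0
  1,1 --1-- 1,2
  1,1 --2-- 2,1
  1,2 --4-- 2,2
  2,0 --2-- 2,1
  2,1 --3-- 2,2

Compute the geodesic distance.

Shortest path: 0,1 → 1,1 → 2,1 → 2,0, total weight = 7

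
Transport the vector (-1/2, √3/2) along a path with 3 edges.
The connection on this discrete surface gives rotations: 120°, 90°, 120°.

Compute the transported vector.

Total rotation: 120° + 90° + 120° = 330° ≡ -30° (mod 360°). Final vector: (0, 1)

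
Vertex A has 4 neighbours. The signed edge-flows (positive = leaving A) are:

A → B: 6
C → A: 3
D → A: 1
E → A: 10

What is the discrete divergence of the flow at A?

Divergence = sum of outgoing flows = 6 + (-3) + (-1) + (-10) = -8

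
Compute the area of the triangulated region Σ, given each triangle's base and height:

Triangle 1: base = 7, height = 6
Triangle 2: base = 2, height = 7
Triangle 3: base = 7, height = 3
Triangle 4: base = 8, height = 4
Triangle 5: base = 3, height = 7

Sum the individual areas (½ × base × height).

(1/2)×7×6 + (1/2)×2×7 + (1/2)×7×3 + (1/2)×8×4 + (1/2)×3×7 = 65.0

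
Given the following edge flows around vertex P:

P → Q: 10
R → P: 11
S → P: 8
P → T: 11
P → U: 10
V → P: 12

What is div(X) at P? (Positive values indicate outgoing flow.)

Divergence = sum of outgoing flows = 10 + (-11) + (-8) + 11 + 10 + (-12) = 0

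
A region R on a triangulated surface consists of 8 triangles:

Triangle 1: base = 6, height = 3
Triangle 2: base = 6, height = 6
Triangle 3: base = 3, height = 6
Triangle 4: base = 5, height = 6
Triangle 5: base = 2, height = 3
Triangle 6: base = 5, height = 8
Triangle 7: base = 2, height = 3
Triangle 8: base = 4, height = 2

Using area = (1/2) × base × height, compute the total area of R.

(1/2)×6×3 + (1/2)×6×6 + (1/2)×3×6 + (1/2)×5×6 + (1/2)×2×3 + (1/2)×5×8 + (1/2)×2×3 + (1/2)×4×2 = 81.0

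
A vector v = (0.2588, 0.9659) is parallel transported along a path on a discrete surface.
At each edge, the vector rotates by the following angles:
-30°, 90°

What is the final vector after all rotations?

Total rotation: (-30°) + 90° = 60°. Final vector: (-0.7071, 0.7071)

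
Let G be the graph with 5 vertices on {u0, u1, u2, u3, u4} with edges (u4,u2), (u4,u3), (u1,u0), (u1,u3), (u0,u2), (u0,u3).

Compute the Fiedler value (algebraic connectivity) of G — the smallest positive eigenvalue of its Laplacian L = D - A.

Degrees: deg(u0) = 3, deg(u1) = 2, deg(u2) = 2, deg(u3) = 3, deg(u4) = 2.
L = D − A with rows/columns ordered (u0, u1, u2, u3, u4):
  [ 3, -1, -1, -1,  0]
  [-1,  2,  0, -1,  0]
  [-1,  0,  2,  0, -1]
  [-1, -1,  0,  3, -1]
  [ 0,  0, -1, -1,  2]
Characteristic polynomial: det(λI − L) = λ(λ² − 5λ + 5)(λ² − 7λ + 11).
Roots: λ = 0; (λ² − 5λ + 5) = 0 ⇒ λ = (5 ± √5)/2 ≈ 1.382, 3.618; (λ² − 7λ + 11) = 0 ⇒ λ = (7 ± √5)/2 ≈ 2.382, 4.618.
(Check: the roots sum (with multiplicity) to 12, matching trace L = Σdeg = 2·6 = 12.)
Laplacian eigenvalues: [0.0, 1.382, 2.382, 3.618, 4.618]. Algebraic connectivity (smallest non-zero eigenvalue) = 1.382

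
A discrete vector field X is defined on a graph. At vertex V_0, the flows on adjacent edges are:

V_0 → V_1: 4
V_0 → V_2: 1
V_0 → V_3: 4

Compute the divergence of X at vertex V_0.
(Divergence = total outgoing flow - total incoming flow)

Divergence = sum of outgoing flows = 4 + 1 + 4 = 9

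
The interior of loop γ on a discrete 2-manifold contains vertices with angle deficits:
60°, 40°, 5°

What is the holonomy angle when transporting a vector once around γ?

Holonomy = total enclosed curvature = 60° + 40° + 5° = 105°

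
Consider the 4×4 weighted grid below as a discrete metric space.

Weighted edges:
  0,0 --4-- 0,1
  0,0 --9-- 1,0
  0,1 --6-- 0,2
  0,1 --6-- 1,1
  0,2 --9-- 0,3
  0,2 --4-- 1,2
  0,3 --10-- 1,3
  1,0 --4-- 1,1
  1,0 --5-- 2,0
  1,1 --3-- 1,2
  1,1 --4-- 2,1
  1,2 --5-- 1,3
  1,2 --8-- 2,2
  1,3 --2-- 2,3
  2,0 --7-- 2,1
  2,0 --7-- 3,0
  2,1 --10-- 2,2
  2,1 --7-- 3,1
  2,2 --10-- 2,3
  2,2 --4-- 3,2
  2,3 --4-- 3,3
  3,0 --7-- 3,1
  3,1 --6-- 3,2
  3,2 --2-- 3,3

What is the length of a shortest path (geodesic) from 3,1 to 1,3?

Shortest path: 3,1 → 3,2 → 3,3 → 2,3 → 1,3, total weight = 14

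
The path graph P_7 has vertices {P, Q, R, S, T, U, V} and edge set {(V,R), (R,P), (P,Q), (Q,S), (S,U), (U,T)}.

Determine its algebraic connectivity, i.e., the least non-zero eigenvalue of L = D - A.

The path graph P_n has Laplacian eigenvalues λ_k = 2 − 2cos(kπ/n), k = 0, 1, …, n−1. Here n = 7:
k=0: 2 − 2cos(0) = 0.0; k=1: 2 − 2cos(π/7) = 0.1981; k=2: 2 − 2cos(2π/7) = 0.753; k=3: 2 − 2cos(3π/7) = 1.555; k=4: 2 − 2cos(4π/7) = 2.445; k=5: 2 − 2cos(5π/7) = 3.247; k=6: 2 − 2cos(6π/7) = 3.8019.
Laplacian eigenvalues: [0.0, 0.1981, 0.753, 1.555, 2.445, 3.247, 3.8019]. Algebraic connectivity (smallest non-zero eigenvalue) = 0.1981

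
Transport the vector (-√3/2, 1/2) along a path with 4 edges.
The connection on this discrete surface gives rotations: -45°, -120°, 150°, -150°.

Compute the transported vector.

Total rotation: (-45°) + (-120°) + 150° + (-150°) = -165°. Final vector: (0.9659, -0.2588)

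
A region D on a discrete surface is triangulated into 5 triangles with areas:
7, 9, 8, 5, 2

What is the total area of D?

7 + 9 + 8 + 5 + 2 = 31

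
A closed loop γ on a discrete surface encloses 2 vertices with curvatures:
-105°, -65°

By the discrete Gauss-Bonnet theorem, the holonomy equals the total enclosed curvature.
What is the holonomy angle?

Holonomy = total enclosed curvature = (-105°) + (-65°) = -170°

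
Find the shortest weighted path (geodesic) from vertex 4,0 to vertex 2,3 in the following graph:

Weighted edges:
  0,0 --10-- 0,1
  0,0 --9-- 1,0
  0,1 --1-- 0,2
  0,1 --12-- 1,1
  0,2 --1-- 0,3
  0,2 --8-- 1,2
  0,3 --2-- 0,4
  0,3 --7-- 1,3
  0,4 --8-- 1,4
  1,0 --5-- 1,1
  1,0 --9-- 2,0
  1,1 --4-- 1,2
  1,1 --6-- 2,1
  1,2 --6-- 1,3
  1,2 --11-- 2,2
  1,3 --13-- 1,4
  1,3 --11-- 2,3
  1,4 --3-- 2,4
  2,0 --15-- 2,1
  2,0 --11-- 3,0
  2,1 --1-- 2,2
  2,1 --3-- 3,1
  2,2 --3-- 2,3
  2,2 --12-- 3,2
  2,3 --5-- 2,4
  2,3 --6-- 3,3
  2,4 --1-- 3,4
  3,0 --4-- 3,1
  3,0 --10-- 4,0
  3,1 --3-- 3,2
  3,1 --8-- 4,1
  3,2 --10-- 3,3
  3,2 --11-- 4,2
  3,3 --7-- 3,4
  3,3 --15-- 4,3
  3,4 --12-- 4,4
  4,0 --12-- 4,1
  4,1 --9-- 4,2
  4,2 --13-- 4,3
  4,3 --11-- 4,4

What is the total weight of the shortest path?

Shortest path: 4,0 → 3,0 → 3,1 → 2,1 → 2,2 → 2,3, total weight = 21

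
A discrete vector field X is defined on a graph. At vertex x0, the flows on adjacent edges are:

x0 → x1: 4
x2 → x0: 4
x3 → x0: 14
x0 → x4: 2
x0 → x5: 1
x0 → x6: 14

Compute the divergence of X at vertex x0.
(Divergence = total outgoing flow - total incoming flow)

Divergence = sum of outgoing flows = 4 + (-4) + (-14) + 2 + 1 + 14 = 3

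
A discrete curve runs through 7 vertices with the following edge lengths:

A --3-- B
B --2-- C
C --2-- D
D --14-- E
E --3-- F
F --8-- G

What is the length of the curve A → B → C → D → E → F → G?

Arc length = 3 + 2 + 2 + 14 + 3 + 8 = 32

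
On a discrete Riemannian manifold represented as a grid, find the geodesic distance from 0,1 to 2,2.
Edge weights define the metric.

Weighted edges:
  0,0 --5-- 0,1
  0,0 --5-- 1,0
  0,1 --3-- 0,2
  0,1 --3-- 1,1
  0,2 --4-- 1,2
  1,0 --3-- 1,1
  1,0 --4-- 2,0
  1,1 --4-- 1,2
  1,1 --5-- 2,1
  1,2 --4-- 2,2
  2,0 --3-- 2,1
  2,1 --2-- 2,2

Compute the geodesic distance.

Shortest path: 0,1 → 1,1 → 2,1 → 2,2, total weight = 10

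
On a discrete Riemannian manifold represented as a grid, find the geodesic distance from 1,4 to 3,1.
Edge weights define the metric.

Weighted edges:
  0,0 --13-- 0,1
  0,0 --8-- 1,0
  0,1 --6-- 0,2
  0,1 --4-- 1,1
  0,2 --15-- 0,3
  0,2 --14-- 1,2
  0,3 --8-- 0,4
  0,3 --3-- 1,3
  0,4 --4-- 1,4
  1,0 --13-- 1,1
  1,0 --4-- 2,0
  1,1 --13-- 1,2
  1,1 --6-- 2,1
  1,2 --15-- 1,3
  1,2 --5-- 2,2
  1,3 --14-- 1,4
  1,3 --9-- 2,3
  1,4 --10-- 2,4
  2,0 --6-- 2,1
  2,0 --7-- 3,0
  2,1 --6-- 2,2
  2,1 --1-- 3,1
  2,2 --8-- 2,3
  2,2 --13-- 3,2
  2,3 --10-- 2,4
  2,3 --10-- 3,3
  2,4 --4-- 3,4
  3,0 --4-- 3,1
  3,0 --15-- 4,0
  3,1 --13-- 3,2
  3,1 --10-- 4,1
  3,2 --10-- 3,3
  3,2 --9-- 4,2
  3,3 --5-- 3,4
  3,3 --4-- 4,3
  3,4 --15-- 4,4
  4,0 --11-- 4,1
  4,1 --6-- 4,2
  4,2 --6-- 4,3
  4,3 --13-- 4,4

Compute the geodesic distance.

Shortest path: 1,4 → 2,4 → 2,3 → 2,2 → 2,1 → 3,1, total weight = 35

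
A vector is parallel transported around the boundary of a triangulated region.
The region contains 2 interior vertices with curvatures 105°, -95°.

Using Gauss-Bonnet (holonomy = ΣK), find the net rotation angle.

Holonomy = total enclosed curvature = 105° + (-95°) = 10°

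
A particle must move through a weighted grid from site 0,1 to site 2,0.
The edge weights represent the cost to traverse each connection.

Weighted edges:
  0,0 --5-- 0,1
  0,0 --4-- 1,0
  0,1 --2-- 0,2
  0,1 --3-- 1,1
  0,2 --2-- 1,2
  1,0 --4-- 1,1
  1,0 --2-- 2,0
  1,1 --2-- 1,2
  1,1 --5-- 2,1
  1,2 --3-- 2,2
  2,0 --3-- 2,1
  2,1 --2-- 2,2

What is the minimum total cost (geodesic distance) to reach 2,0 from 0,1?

Shortest path: 0,1 → 1,1 → 1,0 → 2,0, total weight = 9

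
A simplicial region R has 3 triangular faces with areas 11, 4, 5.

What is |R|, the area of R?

11 + 4 + 5 = 20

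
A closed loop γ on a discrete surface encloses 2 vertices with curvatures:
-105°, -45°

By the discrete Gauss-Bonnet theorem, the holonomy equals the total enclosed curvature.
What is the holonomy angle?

Holonomy = total enclosed curvature = (-105°) + (-45°) = -150°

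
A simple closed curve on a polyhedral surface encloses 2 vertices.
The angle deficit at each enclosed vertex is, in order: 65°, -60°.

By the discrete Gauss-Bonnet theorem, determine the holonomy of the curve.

Holonomy = total enclosed curvature = 65° + (-60°) = 5°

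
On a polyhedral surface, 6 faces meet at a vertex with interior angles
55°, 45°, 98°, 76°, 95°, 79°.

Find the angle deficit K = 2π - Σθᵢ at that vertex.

Sum of angles = 448°. K = 360° - 448° = -88° = -22π/45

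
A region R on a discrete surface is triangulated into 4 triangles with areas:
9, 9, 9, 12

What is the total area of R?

9 + 9 + 9 + 12 = 39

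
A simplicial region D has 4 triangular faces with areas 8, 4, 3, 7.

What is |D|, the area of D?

8 + 4 + 3 + 7 = 22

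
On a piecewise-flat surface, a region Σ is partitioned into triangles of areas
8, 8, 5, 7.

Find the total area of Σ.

8 + 8 + 5 + 7 = 28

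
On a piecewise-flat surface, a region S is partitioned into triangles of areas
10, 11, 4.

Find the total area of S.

10 + 11 + 4 = 25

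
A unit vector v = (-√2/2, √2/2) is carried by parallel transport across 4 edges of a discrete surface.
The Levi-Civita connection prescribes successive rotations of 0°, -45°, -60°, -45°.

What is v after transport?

Total rotation: 0° + (-45°) + (-60°) + (-45°) = -150°. Final vector: (0.9659, -0.2588)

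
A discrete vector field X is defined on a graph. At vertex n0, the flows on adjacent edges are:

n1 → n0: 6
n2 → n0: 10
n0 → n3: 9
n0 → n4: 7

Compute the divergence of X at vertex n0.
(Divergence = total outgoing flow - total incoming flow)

Divergence = sum of outgoing flows = (-6) + (-10) + 9 + 7 = 0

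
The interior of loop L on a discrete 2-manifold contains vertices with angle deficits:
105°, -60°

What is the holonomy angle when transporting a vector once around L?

Holonomy = total enclosed curvature = 105° + (-60°) = 45°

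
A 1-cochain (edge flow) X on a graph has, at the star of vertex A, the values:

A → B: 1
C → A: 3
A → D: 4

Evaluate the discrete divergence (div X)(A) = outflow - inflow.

Divergence = sum of outgoing flows = 1 + (-3) + 4 = 2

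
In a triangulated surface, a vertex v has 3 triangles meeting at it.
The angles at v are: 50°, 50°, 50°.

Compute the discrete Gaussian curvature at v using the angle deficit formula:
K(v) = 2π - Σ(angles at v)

Sum of angles = 150°. K = 360° - 150° = 210°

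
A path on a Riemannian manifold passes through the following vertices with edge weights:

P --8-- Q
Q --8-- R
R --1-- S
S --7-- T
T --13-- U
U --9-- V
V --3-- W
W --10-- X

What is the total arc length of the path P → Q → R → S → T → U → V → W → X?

Arc length = 8 + 8 + 1 + 7 + 13 + 9 + 3 + 10 = 59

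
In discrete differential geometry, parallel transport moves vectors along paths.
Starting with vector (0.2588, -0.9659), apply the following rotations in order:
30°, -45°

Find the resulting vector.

Total rotation: 30° + (-45°) = -15°. Final vector: (0, -1)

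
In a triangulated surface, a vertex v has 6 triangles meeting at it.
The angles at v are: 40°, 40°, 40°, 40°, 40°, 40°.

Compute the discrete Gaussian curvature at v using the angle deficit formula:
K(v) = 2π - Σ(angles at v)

Sum of angles = 240°. K = 360° - 240° = 120°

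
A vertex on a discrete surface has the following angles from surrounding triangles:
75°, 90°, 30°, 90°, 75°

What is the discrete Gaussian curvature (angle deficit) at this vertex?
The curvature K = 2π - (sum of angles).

Sum of angles = 360°. K = 360° - 360° = 0°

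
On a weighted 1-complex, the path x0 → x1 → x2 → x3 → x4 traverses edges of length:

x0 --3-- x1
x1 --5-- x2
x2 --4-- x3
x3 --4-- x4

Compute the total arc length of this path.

Arc length = 3 + 5 + 4 + 4 = 16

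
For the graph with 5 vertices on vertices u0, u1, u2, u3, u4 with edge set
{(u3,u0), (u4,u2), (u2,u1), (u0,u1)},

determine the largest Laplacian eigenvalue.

Degrees: deg(u0) = 2, deg(u1) = 2, deg(u2) = 2, deg(u3) = 1, deg(u4) = 1.
L = D − A with rows/columns ordered (u0, u1, u2, u3, u4):
  [ 2, -1,  0, -1,  0]
  [-1,  2, -1,  0,  0]
  [ 0, -1,  2,  0, -1]
  [-1,  0,  0,  1,  0]
  [ 0,  0, -1,  0,  1]
Characteristic polynomial: det(λI − L) = λ(λ² − 3λ + 1)(λ² − 5λ + 5).
Roots: λ = 0; (λ² − 3λ + 1) = 0 ⇒ λ = (3 ± √5)/2 ≈ 0.382, 2.618; (λ² − 5λ + 5) = 0 ⇒ λ = (5 ± √5)/2 ≈ 1.382, 3.618.
(Check: the roots sum (with multiplicity) to 8, matching trace L = Σdeg = 2·4 = 8.)
Laplacian eigenvalues: [0.0, 0.382, 1.382, 2.618, 3.618]. Largest eigenvalue (spectral radius) = 3.618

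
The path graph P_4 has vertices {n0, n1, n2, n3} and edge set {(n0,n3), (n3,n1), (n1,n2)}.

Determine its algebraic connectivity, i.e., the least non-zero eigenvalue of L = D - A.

The path graph P_n has Laplacian eigenvalues λ_k = 2 − 2cos(kπ/n), k = 0, 1, …, n−1. Here n = 4:
k=0: 2 − 2cos(0) = 0.0; k=1: 2 − 2cos(π/4) = 0.5858; k=2: 2 − 2cos(π/2) = 2.0; k=3: 2 − 2cos(3π/4) = 3.4142.
Laplacian eigenvalues: [0.0, 0.5858, 2.0, 3.4142]. Algebraic connectivity (smallest non-zero eigenvalue) = 0.5858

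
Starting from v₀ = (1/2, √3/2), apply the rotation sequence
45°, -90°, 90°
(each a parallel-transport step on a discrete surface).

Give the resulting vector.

Total rotation: 45° + (-90°) + 90° = 45°. Final vector: (-0.2588, 0.9659)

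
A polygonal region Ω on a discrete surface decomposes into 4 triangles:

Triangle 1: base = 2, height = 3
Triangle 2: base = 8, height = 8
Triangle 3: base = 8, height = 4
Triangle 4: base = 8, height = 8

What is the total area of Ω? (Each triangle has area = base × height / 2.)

(1/2)×2×3 + (1/2)×8×8 + (1/2)×8×4 + (1/2)×8×8 = 83.0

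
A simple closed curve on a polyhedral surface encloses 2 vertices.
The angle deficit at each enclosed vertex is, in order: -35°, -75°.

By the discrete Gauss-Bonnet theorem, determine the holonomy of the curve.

Holonomy = total enclosed curvature = (-35°) + (-75°) = -110°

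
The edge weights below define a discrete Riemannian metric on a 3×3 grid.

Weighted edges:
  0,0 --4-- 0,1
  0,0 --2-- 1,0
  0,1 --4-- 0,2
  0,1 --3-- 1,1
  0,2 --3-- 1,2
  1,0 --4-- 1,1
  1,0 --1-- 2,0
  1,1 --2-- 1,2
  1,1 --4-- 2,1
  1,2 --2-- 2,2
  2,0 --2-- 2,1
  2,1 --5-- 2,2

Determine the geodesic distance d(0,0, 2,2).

Shortest path: 0,0 → 1,0 → 2,0 → 2,1 → 2,2, total weight = 10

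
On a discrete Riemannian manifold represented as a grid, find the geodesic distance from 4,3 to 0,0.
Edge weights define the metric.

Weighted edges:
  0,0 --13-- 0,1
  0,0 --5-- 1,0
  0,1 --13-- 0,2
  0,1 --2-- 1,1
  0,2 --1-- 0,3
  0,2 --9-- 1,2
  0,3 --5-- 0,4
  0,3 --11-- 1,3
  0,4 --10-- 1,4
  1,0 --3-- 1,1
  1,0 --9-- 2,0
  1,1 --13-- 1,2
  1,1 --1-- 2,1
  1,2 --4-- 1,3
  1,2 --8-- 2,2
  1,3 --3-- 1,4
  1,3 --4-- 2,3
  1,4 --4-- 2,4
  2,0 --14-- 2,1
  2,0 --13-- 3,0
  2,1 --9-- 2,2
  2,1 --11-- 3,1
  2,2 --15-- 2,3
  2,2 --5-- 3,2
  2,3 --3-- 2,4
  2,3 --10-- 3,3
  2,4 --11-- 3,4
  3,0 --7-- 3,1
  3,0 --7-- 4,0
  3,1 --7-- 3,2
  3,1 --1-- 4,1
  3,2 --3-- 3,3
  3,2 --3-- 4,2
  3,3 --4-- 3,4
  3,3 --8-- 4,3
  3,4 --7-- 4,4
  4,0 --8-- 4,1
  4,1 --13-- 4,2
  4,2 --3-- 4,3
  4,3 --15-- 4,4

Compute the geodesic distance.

Shortest path: 4,3 → 4,2 → 3,2 → 2,2 → 2,1 → 1,1 → 1,0 → 0,0, total weight = 29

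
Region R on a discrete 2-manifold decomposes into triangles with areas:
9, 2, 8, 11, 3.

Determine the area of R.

9 + 2 + 8 + 11 + 3 = 33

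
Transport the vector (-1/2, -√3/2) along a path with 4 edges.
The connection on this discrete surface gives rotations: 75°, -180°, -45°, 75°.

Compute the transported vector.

Total rotation: 75° + (-180°) + (-45°) + 75° = -75°. Final vector: (-0.9659, 0.2588)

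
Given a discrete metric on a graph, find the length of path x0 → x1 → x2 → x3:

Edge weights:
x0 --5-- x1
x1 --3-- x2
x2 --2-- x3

Arc length = 5 + 3 + 2 = 10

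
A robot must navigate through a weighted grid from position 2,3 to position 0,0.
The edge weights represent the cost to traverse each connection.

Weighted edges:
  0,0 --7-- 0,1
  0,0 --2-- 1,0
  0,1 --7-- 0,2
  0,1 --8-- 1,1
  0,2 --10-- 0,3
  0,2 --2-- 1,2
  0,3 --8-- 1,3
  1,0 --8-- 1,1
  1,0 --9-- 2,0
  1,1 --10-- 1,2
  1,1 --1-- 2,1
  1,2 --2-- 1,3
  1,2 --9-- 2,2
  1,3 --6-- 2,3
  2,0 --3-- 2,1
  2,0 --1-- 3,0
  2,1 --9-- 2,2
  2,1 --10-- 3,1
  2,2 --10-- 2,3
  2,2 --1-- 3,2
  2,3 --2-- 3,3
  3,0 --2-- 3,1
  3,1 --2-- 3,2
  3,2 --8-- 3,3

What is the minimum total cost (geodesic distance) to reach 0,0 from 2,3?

Shortest path: 2,3 → 1,3 → 1,2 → 0,2 → 0,1 → 0,0, total weight = 24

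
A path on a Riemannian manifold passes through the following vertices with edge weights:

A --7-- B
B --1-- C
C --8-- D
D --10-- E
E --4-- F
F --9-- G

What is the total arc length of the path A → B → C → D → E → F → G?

Arc length = 7 + 1 + 8 + 10 + 4 + 9 = 39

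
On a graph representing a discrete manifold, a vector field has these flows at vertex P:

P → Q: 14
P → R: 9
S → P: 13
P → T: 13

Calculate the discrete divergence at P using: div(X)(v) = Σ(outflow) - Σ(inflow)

Divergence = sum of outgoing flows = 14 + 9 + (-13) + 13 = 23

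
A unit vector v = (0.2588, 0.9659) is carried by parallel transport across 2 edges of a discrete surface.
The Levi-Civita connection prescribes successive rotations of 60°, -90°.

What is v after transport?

Total rotation: 60° + (-90°) = -30°. Final vector: (0.7071, 0.7071)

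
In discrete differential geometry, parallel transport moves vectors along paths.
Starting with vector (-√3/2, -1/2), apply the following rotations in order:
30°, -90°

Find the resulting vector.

Total rotation: 30° + (-90°) = -60°. Final vector: (-0.8660, 0.5000)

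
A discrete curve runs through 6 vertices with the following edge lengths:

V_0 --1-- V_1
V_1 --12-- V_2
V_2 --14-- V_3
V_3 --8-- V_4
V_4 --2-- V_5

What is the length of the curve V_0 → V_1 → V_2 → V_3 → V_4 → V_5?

Arc length = 1 + 12 + 14 + 8 + 2 = 37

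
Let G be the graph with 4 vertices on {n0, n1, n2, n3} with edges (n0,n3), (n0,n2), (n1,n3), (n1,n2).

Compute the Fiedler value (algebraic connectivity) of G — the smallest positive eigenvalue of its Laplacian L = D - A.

Degrees: deg(n0) = 2, deg(n1) = 2, deg(n2) = 2, deg(n3) = 2.
L = D − A with rows/columns ordered (n0, n1, n2, n3):
  [ 2,  0, -1, -1]
  [ 0,  2, -1, -1]
  [-1, -1,  2,  0]
  [-1, -1,  0,  2]
Characteristic polynomial: det(λI − L) = λ(λ − 2)²(λ − 4).
Roots: λ = 0; (λ − 2) = 0 ⇒ λ = 2 (multiplicity 2); (λ − 4) = 0 ⇒ λ = 4.
(Check: the roots sum (with multiplicity) to 8, matching trace L = Σdeg = 2·4 = 8.)
Laplacian eigenvalues: [0.0, 2.0, 2.0, 4.0]. Algebraic connectivity (smallest non-zero eigenvalue) = 2.0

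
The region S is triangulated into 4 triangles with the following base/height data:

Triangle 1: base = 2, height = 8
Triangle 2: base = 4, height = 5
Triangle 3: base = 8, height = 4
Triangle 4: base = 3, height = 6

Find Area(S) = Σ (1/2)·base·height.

(1/2)×2×8 + (1/2)×4×5 + (1/2)×8×4 + (1/2)×3×6 = 43.0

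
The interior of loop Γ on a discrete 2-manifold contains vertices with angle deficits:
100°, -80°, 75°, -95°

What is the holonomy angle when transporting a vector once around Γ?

Holonomy = total enclosed curvature = 100° + (-80°) + 75° + (-95°) = 0°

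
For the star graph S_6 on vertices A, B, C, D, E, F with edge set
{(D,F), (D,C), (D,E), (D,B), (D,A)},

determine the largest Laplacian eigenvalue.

The star S_6 is the complete bipartite graph K_{1,5} (one hub of degree 5, 5 leaves of degree 1). The Laplacian spectrum of K_{p,q} is 0, p (multiplicity q−1), q (multiplicity p−1), p+q. With p = 1, q = 5: 0 once, 1 with multiplicity 4, and 6 once. (Check: trace L = sum of degrees = 10 = 4·1 + 6.)
Laplacian eigenvalues: [0.0, 1.0, 1.0, 1.0, 1.0, 6.0]. Largest eigenvalue (spectral radius) = 6.0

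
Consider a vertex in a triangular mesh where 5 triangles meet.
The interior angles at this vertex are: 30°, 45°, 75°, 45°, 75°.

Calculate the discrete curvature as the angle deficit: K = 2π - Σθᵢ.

Sum of angles = 270°. K = 360° - 270° = 90°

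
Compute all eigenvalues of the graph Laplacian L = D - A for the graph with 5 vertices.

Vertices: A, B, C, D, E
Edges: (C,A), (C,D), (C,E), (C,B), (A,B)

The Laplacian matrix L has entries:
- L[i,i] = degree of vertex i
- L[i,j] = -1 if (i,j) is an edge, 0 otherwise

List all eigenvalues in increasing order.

Degrees: deg(A) = 2, deg(B) = 2, deg(C) = 4, deg(D) = 1, deg(E) = 1.
L = D − A with rows/columns ordered (A, B, C, D, E):
  [ 2, -1, -1,  0,  0]
  [-1,  2, -1,  0,  0]
  [-1, -1,  4, -1, -1]
  [ 0,  0, -1,  1,  0]
  [ 0,  0, -1,  0,  1]
Characteristic polynomial: det(λI − L) = λ(λ − 1)²(λ − 3)(λ − 5).
Roots: λ = 0; (λ − 1) = 0 ⇒ λ = 1 (multiplicity 2); (λ − 3) = 0 ⇒ λ = 3; (λ − 5) = 0 ⇒ λ = 5.
(Check: the roots sum (with multiplicity) to 10, matching trace L = Σdeg = 2·5 = 10.)
Laplacian eigenvalues (increasing order): [0.0, 1.0, 1.0, 3.0, 5.0]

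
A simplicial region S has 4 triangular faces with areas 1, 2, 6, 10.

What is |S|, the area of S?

1 + 2 + 6 + 10 = 19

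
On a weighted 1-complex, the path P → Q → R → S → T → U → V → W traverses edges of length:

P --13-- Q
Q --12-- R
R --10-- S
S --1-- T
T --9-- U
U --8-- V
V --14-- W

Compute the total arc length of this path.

Arc length = 13 + 12 + 10 + 1 + 9 + 8 + 14 = 67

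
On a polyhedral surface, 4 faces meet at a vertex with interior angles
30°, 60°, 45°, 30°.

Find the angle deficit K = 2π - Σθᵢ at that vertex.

Sum of angles = 165°. K = 360° - 165° = 195° = 13π/12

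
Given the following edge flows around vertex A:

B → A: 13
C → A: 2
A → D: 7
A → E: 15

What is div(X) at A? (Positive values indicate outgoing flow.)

Divergence = sum of outgoing flows = (-13) + (-2) + 7 + 15 = 7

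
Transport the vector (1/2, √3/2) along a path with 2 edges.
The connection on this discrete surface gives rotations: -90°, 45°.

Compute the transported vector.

Total rotation: (-90°) + 45° = -45°. Final vector: (0.9659, 0.2588)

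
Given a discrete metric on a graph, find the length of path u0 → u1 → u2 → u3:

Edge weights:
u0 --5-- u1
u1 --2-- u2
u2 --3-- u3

Arc length = 5 + 2 + 3 = 10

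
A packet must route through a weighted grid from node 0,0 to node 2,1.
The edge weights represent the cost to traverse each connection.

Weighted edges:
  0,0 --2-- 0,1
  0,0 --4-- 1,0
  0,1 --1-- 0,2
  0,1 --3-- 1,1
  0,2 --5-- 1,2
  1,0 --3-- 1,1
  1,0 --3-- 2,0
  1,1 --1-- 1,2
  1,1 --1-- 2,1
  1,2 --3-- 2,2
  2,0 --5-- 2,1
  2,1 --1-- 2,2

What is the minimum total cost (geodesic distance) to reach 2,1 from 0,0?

Shortest path: 0,0 → 0,1 → 1,1 → 2,1, total weight = 6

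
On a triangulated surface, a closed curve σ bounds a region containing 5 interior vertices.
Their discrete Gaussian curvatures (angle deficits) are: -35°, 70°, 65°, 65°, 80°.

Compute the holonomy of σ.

Holonomy = total enclosed curvature = (-35°) + 70° + 65° + 65° + 80° = 245°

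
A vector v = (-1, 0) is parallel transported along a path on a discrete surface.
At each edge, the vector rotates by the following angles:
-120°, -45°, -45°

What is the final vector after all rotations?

Total rotation: (-120°) + (-45°) + (-45°) = -210° ≡ 150° (mod 360°). Final vector: (0.8660, -0.5000)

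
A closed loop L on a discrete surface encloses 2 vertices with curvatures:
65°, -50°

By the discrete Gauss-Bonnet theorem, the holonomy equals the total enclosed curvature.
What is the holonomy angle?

Holonomy = total enclosed curvature = 65° + (-50°) = 15°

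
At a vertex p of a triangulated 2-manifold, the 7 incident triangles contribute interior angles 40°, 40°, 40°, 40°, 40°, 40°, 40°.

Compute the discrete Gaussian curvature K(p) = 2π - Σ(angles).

Sum of angles = 280°. K = 360° - 280° = 80° = 4π/9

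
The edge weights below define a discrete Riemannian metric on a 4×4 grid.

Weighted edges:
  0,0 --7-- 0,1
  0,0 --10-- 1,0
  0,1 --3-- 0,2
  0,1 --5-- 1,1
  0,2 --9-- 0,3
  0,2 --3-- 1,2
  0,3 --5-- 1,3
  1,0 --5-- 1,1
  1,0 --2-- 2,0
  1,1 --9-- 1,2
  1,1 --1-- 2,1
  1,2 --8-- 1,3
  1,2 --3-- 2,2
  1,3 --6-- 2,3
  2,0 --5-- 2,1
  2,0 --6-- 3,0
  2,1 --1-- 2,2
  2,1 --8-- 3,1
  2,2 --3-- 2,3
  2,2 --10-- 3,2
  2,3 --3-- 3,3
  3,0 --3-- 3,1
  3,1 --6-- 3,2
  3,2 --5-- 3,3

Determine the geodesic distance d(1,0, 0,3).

Shortest path: 1,0 → 1,1 → 2,1 → 2,2 → 2,3 → 1,3 → 0,3, total weight = 21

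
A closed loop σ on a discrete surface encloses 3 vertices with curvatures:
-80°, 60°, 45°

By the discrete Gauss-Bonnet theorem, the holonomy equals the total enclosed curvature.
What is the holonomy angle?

Holonomy = total enclosed curvature = (-80°) + 60° + 45° = 25°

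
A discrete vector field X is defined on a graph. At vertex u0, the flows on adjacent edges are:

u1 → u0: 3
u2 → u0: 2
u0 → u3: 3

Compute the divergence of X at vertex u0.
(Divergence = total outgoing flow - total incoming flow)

Divergence = sum of outgoing flows = (-3) + (-2) + 3 = -2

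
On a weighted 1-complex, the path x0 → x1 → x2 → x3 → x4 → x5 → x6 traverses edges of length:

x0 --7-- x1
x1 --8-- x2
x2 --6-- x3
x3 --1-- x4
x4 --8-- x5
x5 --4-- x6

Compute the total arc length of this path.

Arc length = 7 + 8 + 6 + 1 + 8 + 4 = 34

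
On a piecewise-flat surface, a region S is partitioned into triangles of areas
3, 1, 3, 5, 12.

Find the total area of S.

3 + 1 + 3 + 5 + 12 = 24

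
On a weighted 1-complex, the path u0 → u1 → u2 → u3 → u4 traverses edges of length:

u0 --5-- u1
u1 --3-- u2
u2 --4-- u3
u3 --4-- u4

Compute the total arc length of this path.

Arc length = 5 + 3 + 4 + 4 = 16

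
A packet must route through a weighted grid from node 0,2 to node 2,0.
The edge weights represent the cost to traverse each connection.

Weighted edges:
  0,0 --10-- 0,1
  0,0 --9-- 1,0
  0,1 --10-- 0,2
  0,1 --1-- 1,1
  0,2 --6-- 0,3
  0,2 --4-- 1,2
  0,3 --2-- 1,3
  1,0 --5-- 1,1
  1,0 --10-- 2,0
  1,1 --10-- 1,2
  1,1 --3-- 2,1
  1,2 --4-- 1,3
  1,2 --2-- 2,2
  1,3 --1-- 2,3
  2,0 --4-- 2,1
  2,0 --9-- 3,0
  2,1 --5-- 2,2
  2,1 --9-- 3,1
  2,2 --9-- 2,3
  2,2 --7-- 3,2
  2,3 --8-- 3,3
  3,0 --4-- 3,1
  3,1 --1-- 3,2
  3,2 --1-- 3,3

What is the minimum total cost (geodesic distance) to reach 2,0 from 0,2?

Shortest path: 0,2 → 1,2 → 2,2 → 2,1 → 2,0, total weight = 15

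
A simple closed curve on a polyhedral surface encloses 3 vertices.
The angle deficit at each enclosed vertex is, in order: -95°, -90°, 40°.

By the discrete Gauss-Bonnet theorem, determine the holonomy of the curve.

Holonomy = total enclosed curvature = (-95°) + (-90°) + 40° = -145°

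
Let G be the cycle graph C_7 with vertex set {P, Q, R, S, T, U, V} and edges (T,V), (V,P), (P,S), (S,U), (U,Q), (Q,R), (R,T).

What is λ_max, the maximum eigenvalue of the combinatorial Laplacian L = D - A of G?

The cycle graph C_n has Laplacian eigenvalues λ_k = 2 − 2cos(2πk/n), k = 0, 1, …, n−1. Here n = 7:
k=0: 2 − 2cos(0) = 0.0; k=1: 2 − 2cos(2π/7) = 0.753; k=2: 2 − 2cos(4π/7) = 2.445; k=3: 2 − 2cos(6π/7) = 3.8019; k=4: 2 − 2cos(8π/7) = 3.8019; k=5: 2 − 2cos(10π/7) = 2.445; k=6: 2 − 2cos(12π/7) = 0.753.
Laplacian eigenvalues: [0.0, 0.753, 0.753, 2.445, 2.445, 3.8019, 3.8019]. Largest eigenvalue (spectral radius) = 3.8019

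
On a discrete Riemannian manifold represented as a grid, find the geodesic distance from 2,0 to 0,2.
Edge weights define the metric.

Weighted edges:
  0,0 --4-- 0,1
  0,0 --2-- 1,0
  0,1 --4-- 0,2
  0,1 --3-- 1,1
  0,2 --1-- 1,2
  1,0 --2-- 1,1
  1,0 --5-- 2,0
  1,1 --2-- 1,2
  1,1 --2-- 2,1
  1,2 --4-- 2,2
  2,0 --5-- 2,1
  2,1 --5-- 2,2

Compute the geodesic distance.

Shortest path: 2,0 → 1,0 → 1,1 → 1,2 → 0,2, total weight = 10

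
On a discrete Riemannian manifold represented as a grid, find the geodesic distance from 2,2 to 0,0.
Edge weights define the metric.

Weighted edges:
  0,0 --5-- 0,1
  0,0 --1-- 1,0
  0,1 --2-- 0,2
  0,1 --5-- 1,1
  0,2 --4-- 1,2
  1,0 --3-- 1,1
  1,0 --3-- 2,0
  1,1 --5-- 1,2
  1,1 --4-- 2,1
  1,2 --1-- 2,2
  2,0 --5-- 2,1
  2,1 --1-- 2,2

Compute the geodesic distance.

Shortest path: 2,2 → 2,1 → 1,1 → 1,0 → 0,0, total weight = 9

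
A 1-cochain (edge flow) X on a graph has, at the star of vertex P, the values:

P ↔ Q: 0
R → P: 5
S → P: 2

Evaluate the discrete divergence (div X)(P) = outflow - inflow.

Divergence = sum of outgoing flows = 0 + (-5) + (-2) = -7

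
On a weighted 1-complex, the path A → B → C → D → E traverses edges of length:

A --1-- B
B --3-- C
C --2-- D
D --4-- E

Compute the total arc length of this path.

Arc length = 1 + 3 + 2 + 4 = 10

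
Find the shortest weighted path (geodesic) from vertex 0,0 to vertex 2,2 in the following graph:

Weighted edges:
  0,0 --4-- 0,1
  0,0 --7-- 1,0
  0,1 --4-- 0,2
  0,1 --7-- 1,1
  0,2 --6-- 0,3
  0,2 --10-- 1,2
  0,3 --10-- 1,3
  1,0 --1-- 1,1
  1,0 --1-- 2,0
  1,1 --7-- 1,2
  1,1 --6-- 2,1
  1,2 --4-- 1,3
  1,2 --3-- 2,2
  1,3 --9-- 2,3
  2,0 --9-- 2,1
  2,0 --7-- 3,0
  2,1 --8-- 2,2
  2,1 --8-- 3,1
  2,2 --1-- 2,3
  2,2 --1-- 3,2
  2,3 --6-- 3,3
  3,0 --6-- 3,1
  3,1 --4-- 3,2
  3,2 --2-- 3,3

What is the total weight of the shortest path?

Shortest path: 0,0 → 1,0 → 1,1 → 1,2 → 2,2, total weight = 18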